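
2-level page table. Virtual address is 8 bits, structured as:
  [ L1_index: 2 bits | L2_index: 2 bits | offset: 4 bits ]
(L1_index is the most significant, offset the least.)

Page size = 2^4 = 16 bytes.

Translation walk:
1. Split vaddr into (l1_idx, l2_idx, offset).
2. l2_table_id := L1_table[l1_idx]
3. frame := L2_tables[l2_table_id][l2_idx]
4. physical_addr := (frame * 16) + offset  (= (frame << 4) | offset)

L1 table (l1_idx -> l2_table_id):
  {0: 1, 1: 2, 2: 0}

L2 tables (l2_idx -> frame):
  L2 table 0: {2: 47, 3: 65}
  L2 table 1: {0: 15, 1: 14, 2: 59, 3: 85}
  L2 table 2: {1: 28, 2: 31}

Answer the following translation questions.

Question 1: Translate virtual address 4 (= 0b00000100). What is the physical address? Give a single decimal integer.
vaddr = 4 = 0b00000100
Split: l1_idx=0, l2_idx=0, offset=4
L1[0] = 1
L2[1][0] = 15
paddr = 15 * 16 + 4 = 244

Answer: 244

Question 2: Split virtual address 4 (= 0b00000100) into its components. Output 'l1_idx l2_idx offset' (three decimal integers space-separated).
Answer: 0 0 4

Derivation:
vaddr = 4 = 0b00000100
  top 2 bits -> l1_idx = 0
  next 2 bits -> l2_idx = 0
  bottom 4 bits -> offset = 4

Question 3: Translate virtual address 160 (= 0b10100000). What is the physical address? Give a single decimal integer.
Answer: 752

Derivation:
vaddr = 160 = 0b10100000
Split: l1_idx=2, l2_idx=2, offset=0
L1[2] = 0
L2[0][2] = 47
paddr = 47 * 16 + 0 = 752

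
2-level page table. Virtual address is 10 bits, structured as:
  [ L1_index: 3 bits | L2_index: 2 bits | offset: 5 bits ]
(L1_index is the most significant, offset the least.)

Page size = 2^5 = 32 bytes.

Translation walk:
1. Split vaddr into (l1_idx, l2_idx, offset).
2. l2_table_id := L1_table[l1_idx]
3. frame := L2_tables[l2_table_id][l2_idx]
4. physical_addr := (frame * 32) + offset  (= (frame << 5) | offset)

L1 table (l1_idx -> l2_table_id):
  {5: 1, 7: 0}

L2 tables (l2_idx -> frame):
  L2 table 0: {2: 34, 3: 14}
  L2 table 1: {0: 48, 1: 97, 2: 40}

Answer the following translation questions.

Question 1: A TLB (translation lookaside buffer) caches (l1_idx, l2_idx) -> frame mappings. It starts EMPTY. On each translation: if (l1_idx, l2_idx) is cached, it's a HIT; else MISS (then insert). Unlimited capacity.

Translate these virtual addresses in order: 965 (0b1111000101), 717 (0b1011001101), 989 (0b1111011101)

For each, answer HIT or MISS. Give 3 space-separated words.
Answer: MISS MISS HIT

Derivation:
vaddr=965: (7,2) not in TLB -> MISS, insert
vaddr=717: (5,2) not in TLB -> MISS, insert
vaddr=989: (7,2) in TLB -> HIT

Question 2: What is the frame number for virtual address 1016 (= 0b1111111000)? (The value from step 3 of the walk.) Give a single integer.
Answer: 14

Derivation:
vaddr = 1016: l1_idx=7, l2_idx=3
L1[7] = 0; L2[0][3] = 14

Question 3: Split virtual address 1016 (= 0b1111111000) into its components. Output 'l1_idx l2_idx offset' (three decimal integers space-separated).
vaddr = 1016 = 0b1111111000
  top 3 bits -> l1_idx = 7
  next 2 bits -> l2_idx = 3
  bottom 5 bits -> offset = 24

Answer: 7 3 24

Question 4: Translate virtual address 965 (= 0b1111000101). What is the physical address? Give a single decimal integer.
Answer: 1093

Derivation:
vaddr = 965 = 0b1111000101
Split: l1_idx=7, l2_idx=2, offset=5
L1[7] = 0
L2[0][2] = 34
paddr = 34 * 32 + 5 = 1093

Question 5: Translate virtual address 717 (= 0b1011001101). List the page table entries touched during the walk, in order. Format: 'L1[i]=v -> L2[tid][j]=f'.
vaddr = 717 = 0b1011001101
Split: l1_idx=5, l2_idx=2, offset=13

Answer: L1[5]=1 -> L2[1][2]=40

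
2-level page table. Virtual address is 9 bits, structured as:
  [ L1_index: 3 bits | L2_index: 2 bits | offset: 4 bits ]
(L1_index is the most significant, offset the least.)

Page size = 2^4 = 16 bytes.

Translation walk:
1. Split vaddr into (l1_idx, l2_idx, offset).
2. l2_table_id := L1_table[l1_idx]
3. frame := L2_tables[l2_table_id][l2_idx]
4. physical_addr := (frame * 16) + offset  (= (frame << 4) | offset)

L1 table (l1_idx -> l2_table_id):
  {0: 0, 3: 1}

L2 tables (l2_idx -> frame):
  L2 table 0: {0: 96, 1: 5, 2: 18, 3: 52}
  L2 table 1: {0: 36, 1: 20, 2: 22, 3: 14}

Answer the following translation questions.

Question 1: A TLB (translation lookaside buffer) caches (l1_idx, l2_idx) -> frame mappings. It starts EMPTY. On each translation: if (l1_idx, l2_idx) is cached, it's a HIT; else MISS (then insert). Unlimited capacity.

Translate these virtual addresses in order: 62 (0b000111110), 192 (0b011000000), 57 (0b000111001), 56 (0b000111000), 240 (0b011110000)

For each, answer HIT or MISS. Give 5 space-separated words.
Answer: MISS MISS HIT HIT MISS

Derivation:
vaddr=62: (0,3) not in TLB -> MISS, insert
vaddr=192: (3,0) not in TLB -> MISS, insert
vaddr=57: (0,3) in TLB -> HIT
vaddr=56: (0,3) in TLB -> HIT
vaddr=240: (3,3) not in TLB -> MISS, insert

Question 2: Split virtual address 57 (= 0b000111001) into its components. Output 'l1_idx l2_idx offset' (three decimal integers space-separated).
Answer: 0 3 9

Derivation:
vaddr = 57 = 0b000111001
  top 3 bits -> l1_idx = 0
  next 2 bits -> l2_idx = 3
  bottom 4 bits -> offset = 9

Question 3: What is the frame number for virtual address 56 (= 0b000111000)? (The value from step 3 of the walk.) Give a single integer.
Answer: 52

Derivation:
vaddr = 56: l1_idx=0, l2_idx=3
L1[0] = 0; L2[0][3] = 52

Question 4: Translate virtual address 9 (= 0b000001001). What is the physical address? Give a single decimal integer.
vaddr = 9 = 0b000001001
Split: l1_idx=0, l2_idx=0, offset=9
L1[0] = 0
L2[0][0] = 96
paddr = 96 * 16 + 9 = 1545

Answer: 1545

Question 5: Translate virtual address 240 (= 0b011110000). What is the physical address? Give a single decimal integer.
vaddr = 240 = 0b011110000
Split: l1_idx=3, l2_idx=3, offset=0
L1[3] = 1
L2[1][3] = 14
paddr = 14 * 16 + 0 = 224

Answer: 224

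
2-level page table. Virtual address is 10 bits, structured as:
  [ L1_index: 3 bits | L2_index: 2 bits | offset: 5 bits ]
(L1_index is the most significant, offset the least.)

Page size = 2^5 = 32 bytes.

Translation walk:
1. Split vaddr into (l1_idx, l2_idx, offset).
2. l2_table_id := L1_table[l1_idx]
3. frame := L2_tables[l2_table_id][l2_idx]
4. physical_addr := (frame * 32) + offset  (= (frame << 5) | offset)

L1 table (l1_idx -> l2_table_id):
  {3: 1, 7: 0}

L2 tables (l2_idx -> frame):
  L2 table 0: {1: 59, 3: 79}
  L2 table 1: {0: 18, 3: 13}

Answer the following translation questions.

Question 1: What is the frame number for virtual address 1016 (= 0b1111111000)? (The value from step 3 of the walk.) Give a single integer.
vaddr = 1016: l1_idx=7, l2_idx=3
L1[7] = 0; L2[0][3] = 79

Answer: 79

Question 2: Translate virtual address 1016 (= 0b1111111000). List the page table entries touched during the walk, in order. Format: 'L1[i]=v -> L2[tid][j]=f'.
Answer: L1[7]=0 -> L2[0][3]=79

Derivation:
vaddr = 1016 = 0b1111111000
Split: l1_idx=7, l2_idx=3, offset=24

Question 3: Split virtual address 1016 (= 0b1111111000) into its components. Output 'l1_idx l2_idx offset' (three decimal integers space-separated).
Answer: 7 3 24

Derivation:
vaddr = 1016 = 0b1111111000
  top 3 bits -> l1_idx = 7
  next 2 bits -> l2_idx = 3
  bottom 5 bits -> offset = 24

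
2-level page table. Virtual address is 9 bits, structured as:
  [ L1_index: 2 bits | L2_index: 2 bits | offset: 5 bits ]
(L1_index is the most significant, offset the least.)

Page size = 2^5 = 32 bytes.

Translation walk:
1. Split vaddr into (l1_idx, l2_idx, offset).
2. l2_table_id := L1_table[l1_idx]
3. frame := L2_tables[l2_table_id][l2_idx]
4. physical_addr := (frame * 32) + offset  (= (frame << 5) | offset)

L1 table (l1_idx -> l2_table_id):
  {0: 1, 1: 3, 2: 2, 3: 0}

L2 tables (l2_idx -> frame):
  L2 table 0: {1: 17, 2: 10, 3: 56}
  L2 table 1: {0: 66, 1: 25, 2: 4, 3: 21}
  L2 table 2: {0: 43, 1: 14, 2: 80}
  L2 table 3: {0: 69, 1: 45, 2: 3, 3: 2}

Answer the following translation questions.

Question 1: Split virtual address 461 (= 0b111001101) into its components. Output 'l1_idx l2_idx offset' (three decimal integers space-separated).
vaddr = 461 = 0b111001101
  top 2 bits -> l1_idx = 3
  next 2 bits -> l2_idx = 2
  bottom 5 bits -> offset = 13

Answer: 3 2 13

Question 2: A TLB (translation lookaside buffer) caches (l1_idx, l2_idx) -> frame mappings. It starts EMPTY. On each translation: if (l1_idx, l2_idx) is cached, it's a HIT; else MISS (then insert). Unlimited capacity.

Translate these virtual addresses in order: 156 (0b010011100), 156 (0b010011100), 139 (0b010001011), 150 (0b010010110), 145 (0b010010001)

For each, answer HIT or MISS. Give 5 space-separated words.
Answer: MISS HIT HIT HIT HIT

Derivation:
vaddr=156: (1,0) not in TLB -> MISS, insert
vaddr=156: (1,0) in TLB -> HIT
vaddr=139: (1,0) in TLB -> HIT
vaddr=150: (1,0) in TLB -> HIT
vaddr=145: (1,0) in TLB -> HIT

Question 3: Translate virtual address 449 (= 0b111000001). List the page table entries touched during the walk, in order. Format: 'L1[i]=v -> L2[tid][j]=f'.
Answer: L1[3]=0 -> L2[0][2]=10

Derivation:
vaddr = 449 = 0b111000001
Split: l1_idx=3, l2_idx=2, offset=1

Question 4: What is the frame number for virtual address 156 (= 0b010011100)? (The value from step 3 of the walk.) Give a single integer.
vaddr = 156: l1_idx=1, l2_idx=0
L1[1] = 3; L2[3][0] = 69

Answer: 69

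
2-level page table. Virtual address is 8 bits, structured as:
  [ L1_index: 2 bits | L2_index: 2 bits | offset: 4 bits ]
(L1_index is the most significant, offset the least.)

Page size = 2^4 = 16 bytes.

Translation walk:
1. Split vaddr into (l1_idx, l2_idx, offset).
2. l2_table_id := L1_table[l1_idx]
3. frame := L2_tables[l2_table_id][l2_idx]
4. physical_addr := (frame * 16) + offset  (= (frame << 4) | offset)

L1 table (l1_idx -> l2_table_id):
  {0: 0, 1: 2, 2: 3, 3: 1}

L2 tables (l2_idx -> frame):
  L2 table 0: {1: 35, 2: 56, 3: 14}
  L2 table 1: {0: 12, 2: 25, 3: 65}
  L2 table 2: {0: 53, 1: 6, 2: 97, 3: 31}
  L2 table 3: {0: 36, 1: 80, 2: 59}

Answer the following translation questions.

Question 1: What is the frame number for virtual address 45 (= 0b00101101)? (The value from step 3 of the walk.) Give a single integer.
vaddr = 45: l1_idx=0, l2_idx=2
L1[0] = 0; L2[0][2] = 56

Answer: 56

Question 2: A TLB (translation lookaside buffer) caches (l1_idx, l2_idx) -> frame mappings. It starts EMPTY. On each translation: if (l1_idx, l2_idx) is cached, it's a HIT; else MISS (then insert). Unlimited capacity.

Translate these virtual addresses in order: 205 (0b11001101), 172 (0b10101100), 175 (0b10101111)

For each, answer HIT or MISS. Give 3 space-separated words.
Answer: MISS MISS HIT

Derivation:
vaddr=205: (3,0) not in TLB -> MISS, insert
vaddr=172: (2,2) not in TLB -> MISS, insert
vaddr=175: (2,2) in TLB -> HIT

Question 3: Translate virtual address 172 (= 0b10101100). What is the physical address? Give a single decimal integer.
Answer: 956

Derivation:
vaddr = 172 = 0b10101100
Split: l1_idx=2, l2_idx=2, offset=12
L1[2] = 3
L2[3][2] = 59
paddr = 59 * 16 + 12 = 956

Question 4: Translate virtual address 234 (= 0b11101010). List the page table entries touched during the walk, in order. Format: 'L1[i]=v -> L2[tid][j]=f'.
Answer: L1[3]=1 -> L2[1][2]=25

Derivation:
vaddr = 234 = 0b11101010
Split: l1_idx=3, l2_idx=2, offset=10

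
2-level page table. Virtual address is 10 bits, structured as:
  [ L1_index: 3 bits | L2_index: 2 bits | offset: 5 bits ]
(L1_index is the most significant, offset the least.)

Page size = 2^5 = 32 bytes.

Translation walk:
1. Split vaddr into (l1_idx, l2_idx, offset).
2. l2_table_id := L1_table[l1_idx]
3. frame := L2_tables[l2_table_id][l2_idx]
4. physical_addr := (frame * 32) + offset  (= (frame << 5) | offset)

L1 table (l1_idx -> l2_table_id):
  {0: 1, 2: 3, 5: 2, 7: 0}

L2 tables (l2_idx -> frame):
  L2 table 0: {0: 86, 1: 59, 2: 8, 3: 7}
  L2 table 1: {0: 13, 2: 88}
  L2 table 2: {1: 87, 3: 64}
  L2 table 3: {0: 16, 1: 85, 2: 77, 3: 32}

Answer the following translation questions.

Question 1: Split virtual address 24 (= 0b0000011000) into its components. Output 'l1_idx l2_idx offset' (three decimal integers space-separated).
vaddr = 24 = 0b0000011000
  top 3 bits -> l1_idx = 0
  next 2 bits -> l2_idx = 0
  bottom 5 bits -> offset = 24

Answer: 0 0 24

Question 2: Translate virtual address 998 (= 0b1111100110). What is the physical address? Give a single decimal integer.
vaddr = 998 = 0b1111100110
Split: l1_idx=7, l2_idx=3, offset=6
L1[7] = 0
L2[0][3] = 7
paddr = 7 * 32 + 6 = 230

Answer: 230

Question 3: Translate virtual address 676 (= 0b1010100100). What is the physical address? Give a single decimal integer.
Answer: 2788

Derivation:
vaddr = 676 = 0b1010100100
Split: l1_idx=5, l2_idx=1, offset=4
L1[5] = 2
L2[2][1] = 87
paddr = 87 * 32 + 4 = 2788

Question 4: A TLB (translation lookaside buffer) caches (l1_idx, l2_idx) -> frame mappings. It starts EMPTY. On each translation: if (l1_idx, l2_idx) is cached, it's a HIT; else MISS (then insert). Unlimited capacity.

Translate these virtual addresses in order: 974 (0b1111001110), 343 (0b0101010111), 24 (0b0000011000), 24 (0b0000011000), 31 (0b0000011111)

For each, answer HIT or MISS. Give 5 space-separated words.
vaddr=974: (7,2) not in TLB -> MISS, insert
vaddr=343: (2,2) not in TLB -> MISS, insert
vaddr=24: (0,0) not in TLB -> MISS, insert
vaddr=24: (0,0) in TLB -> HIT
vaddr=31: (0,0) in TLB -> HIT

Answer: MISS MISS MISS HIT HIT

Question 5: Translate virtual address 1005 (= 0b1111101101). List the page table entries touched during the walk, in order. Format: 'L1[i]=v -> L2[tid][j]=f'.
vaddr = 1005 = 0b1111101101
Split: l1_idx=7, l2_idx=3, offset=13

Answer: L1[7]=0 -> L2[0][3]=7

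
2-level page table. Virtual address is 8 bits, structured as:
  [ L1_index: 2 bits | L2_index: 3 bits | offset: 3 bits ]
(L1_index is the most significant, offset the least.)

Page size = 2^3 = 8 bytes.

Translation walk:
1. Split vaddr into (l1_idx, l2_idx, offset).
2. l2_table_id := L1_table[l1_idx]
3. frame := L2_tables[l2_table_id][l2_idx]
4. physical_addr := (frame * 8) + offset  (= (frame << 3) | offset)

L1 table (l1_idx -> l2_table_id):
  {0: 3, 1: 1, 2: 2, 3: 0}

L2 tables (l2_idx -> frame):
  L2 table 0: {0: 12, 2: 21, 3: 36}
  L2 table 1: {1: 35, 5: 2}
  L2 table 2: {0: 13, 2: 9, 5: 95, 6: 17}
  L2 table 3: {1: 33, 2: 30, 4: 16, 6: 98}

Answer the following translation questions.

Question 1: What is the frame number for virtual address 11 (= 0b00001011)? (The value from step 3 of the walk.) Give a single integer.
vaddr = 11: l1_idx=0, l2_idx=1
L1[0] = 3; L2[3][1] = 33

Answer: 33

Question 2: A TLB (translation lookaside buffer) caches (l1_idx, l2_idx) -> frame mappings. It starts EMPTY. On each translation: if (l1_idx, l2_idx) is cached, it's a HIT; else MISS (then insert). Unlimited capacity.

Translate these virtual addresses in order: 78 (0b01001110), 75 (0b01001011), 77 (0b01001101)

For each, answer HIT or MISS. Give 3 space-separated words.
Answer: MISS HIT HIT

Derivation:
vaddr=78: (1,1) not in TLB -> MISS, insert
vaddr=75: (1,1) in TLB -> HIT
vaddr=77: (1,1) in TLB -> HIT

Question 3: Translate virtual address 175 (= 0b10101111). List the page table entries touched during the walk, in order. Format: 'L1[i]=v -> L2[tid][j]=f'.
Answer: L1[2]=2 -> L2[2][5]=95

Derivation:
vaddr = 175 = 0b10101111
Split: l1_idx=2, l2_idx=5, offset=7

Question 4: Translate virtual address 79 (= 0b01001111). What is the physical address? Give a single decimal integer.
vaddr = 79 = 0b01001111
Split: l1_idx=1, l2_idx=1, offset=7
L1[1] = 1
L2[1][1] = 35
paddr = 35 * 8 + 7 = 287

Answer: 287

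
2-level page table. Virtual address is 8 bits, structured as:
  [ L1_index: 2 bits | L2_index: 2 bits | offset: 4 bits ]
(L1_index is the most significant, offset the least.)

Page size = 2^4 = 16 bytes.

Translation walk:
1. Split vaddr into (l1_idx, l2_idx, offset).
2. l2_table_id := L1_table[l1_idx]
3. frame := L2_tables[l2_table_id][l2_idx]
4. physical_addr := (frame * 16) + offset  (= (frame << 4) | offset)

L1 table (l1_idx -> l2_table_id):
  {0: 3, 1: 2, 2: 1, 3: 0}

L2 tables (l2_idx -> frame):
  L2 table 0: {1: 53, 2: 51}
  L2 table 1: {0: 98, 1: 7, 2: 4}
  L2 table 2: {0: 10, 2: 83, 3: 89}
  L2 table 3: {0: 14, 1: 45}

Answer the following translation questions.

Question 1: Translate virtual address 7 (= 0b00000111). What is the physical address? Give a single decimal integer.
Answer: 231

Derivation:
vaddr = 7 = 0b00000111
Split: l1_idx=0, l2_idx=0, offset=7
L1[0] = 3
L2[3][0] = 14
paddr = 14 * 16 + 7 = 231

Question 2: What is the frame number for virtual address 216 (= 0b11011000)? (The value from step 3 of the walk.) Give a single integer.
Answer: 53

Derivation:
vaddr = 216: l1_idx=3, l2_idx=1
L1[3] = 0; L2[0][1] = 53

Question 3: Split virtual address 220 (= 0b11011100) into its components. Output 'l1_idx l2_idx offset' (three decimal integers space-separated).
vaddr = 220 = 0b11011100
  top 2 bits -> l1_idx = 3
  next 2 bits -> l2_idx = 1
  bottom 4 bits -> offset = 12

Answer: 3 1 12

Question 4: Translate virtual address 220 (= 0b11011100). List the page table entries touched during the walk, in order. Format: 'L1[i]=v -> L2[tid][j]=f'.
Answer: L1[3]=0 -> L2[0][1]=53

Derivation:
vaddr = 220 = 0b11011100
Split: l1_idx=3, l2_idx=1, offset=12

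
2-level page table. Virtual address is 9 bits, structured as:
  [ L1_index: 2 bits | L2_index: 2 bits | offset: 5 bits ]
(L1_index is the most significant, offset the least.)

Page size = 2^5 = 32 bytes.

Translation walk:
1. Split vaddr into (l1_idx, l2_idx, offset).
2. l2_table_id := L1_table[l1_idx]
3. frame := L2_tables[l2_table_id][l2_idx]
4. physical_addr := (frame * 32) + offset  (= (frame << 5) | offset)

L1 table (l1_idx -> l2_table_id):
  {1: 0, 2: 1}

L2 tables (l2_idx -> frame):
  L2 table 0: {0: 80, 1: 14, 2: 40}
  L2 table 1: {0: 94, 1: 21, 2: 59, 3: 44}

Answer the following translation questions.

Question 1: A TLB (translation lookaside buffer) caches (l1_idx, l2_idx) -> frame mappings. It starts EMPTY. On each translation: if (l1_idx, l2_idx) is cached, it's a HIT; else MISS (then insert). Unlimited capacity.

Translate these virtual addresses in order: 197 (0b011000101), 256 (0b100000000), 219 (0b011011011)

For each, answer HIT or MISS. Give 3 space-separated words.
vaddr=197: (1,2) not in TLB -> MISS, insert
vaddr=256: (2,0) not in TLB -> MISS, insert
vaddr=219: (1,2) in TLB -> HIT

Answer: MISS MISS HIT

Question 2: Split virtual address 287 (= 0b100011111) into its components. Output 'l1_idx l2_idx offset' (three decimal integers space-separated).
vaddr = 287 = 0b100011111
  top 2 bits -> l1_idx = 2
  next 2 bits -> l2_idx = 0
  bottom 5 bits -> offset = 31

Answer: 2 0 31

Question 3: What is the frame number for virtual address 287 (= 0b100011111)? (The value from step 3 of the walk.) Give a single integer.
Answer: 94

Derivation:
vaddr = 287: l1_idx=2, l2_idx=0
L1[2] = 1; L2[1][0] = 94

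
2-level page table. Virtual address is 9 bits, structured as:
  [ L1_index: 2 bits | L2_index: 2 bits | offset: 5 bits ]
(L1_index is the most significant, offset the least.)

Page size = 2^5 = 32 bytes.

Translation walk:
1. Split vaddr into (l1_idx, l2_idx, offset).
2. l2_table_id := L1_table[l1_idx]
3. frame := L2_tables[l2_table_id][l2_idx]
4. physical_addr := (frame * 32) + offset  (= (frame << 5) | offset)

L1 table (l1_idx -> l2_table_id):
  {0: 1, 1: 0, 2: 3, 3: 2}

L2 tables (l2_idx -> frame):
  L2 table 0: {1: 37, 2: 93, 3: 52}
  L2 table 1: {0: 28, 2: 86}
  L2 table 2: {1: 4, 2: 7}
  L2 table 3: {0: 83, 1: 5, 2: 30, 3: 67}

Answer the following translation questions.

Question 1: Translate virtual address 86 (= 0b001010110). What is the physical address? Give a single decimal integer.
Answer: 2774

Derivation:
vaddr = 86 = 0b001010110
Split: l1_idx=0, l2_idx=2, offset=22
L1[0] = 1
L2[1][2] = 86
paddr = 86 * 32 + 22 = 2774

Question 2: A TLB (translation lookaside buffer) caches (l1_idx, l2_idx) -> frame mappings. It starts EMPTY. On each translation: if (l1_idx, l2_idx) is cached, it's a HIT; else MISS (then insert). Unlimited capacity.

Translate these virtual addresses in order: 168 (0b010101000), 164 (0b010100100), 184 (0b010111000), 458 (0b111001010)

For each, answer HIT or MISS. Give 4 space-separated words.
Answer: MISS HIT HIT MISS

Derivation:
vaddr=168: (1,1) not in TLB -> MISS, insert
vaddr=164: (1,1) in TLB -> HIT
vaddr=184: (1,1) in TLB -> HIT
vaddr=458: (3,2) not in TLB -> MISS, insert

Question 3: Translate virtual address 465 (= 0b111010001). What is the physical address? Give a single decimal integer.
Answer: 241

Derivation:
vaddr = 465 = 0b111010001
Split: l1_idx=3, l2_idx=2, offset=17
L1[3] = 2
L2[2][2] = 7
paddr = 7 * 32 + 17 = 241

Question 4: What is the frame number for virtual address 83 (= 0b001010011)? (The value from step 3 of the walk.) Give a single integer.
Answer: 86

Derivation:
vaddr = 83: l1_idx=0, l2_idx=2
L1[0] = 1; L2[1][2] = 86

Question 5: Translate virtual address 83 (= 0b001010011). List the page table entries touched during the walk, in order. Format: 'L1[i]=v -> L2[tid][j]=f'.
Answer: L1[0]=1 -> L2[1][2]=86

Derivation:
vaddr = 83 = 0b001010011
Split: l1_idx=0, l2_idx=2, offset=19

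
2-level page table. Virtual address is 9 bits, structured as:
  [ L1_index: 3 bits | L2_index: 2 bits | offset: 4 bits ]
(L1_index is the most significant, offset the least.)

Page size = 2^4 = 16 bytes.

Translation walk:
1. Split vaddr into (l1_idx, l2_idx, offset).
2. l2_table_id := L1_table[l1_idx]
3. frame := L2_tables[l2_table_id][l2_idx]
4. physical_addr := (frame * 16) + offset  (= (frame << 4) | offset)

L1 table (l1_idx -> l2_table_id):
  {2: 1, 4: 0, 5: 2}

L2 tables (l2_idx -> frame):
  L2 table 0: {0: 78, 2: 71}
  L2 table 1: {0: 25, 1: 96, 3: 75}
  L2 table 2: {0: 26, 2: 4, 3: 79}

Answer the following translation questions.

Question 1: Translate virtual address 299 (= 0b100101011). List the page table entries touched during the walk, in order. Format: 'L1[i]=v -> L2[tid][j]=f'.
vaddr = 299 = 0b100101011
Split: l1_idx=4, l2_idx=2, offset=11

Answer: L1[4]=0 -> L2[0][2]=71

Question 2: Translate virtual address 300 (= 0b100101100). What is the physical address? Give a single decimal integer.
vaddr = 300 = 0b100101100
Split: l1_idx=4, l2_idx=2, offset=12
L1[4] = 0
L2[0][2] = 71
paddr = 71 * 16 + 12 = 1148

Answer: 1148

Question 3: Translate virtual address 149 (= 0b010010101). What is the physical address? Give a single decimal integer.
Answer: 1541

Derivation:
vaddr = 149 = 0b010010101
Split: l1_idx=2, l2_idx=1, offset=5
L1[2] = 1
L2[1][1] = 96
paddr = 96 * 16 + 5 = 1541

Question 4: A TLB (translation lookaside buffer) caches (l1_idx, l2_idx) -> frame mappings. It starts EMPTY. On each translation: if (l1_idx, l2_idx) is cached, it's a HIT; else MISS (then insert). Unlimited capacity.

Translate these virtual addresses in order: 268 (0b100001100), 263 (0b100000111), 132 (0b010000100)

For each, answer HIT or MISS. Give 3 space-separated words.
Answer: MISS HIT MISS

Derivation:
vaddr=268: (4,0) not in TLB -> MISS, insert
vaddr=263: (4,0) in TLB -> HIT
vaddr=132: (2,0) not in TLB -> MISS, insert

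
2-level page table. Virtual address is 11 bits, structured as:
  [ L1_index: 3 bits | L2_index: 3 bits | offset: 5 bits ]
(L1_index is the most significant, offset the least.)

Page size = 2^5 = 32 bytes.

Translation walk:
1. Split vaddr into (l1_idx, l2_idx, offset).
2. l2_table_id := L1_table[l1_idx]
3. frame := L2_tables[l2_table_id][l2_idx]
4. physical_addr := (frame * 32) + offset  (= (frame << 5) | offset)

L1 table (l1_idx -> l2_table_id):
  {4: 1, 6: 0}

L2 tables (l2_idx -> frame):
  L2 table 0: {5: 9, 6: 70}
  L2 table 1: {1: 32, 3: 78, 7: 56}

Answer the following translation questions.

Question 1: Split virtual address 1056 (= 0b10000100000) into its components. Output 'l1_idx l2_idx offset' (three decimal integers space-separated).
vaddr = 1056 = 0b10000100000
  top 3 bits -> l1_idx = 4
  next 3 bits -> l2_idx = 1
  bottom 5 bits -> offset = 0

Answer: 4 1 0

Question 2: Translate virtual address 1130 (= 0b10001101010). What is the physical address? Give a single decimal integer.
Answer: 2506

Derivation:
vaddr = 1130 = 0b10001101010
Split: l1_idx=4, l2_idx=3, offset=10
L1[4] = 1
L2[1][3] = 78
paddr = 78 * 32 + 10 = 2506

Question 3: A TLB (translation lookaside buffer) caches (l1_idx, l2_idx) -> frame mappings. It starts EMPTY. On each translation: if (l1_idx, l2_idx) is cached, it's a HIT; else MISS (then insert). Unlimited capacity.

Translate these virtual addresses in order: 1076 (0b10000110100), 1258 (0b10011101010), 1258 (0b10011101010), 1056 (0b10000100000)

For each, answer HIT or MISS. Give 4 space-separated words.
Answer: MISS MISS HIT HIT

Derivation:
vaddr=1076: (4,1) not in TLB -> MISS, insert
vaddr=1258: (4,7) not in TLB -> MISS, insert
vaddr=1258: (4,7) in TLB -> HIT
vaddr=1056: (4,1) in TLB -> HIT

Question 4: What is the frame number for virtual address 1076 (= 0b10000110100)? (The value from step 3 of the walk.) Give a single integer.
vaddr = 1076: l1_idx=4, l2_idx=1
L1[4] = 1; L2[1][1] = 32

Answer: 32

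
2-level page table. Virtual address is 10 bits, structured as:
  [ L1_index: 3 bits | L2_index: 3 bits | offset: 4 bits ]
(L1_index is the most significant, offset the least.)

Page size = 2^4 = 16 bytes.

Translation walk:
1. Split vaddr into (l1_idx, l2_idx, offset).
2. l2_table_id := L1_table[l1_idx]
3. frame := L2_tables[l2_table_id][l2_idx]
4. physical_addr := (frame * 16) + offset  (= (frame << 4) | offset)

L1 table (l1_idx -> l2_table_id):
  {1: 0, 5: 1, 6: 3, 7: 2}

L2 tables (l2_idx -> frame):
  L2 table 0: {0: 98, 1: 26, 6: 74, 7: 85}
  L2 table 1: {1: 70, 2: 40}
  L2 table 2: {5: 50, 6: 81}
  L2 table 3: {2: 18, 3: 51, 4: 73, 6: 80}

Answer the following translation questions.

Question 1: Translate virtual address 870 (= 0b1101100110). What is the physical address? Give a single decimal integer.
Answer: 1286

Derivation:
vaddr = 870 = 0b1101100110
Split: l1_idx=6, l2_idx=6, offset=6
L1[6] = 3
L2[3][6] = 80
paddr = 80 * 16 + 6 = 1286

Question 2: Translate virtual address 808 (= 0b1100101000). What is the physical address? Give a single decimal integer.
Answer: 296

Derivation:
vaddr = 808 = 0b1100101000
Split: l1_idx=6, l2_idx=2, offset=8
L1[6] = 3
L2[3][2] = 18
paddr = 18 * 16 + 8 = 296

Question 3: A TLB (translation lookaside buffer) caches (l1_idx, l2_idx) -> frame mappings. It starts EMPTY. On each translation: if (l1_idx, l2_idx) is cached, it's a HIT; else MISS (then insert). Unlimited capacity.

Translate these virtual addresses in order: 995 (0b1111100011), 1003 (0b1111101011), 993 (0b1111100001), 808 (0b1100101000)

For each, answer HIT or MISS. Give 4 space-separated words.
vaddr=995: (7,6) not in TLB -> MISS, insert
vaddr=1003: (7,6) in TLB -> HIT
vaddr=993: (7,6) in TLB -> HIT
vaddr=808: (6,2) not in TLB -> MISS, insert

Answer: MISS HIT HIT MISS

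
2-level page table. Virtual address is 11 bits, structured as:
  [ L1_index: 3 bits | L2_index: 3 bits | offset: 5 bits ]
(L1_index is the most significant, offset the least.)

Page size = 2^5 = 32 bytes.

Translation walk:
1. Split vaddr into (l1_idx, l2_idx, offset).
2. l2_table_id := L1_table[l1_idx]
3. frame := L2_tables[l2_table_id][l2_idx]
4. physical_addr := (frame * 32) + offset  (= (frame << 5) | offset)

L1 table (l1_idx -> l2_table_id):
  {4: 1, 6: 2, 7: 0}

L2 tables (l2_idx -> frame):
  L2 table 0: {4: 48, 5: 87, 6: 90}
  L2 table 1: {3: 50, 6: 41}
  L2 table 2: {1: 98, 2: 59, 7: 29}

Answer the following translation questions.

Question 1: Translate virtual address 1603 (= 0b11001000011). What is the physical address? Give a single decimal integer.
Answer: 1891

Derivation:
vaddr = 1603 = 0b11001000011
Split: l1_idx=6, l2_idx=2, offset=3
L1[6] = 2
L2[2][2] = 59
paddr = 59 * 32 + 3 = 1891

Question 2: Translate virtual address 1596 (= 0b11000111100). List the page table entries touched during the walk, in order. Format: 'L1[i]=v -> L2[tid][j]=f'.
vaddr = 1596 = 0b11000111100
Split: l1_idx=6, l2_idx=1, offset=28

Answer: L1[6]=2 -> L2[2][1]=98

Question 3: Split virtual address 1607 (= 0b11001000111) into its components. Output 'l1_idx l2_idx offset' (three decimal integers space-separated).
Answer: 6 2 7

Derivation:
vaddr = 1607 = 0b11001000111
  top 3 bits -> l1_idx = 6
  next 3 bits -> l2_idx = 2
  bottom 5 bits -> offset = 7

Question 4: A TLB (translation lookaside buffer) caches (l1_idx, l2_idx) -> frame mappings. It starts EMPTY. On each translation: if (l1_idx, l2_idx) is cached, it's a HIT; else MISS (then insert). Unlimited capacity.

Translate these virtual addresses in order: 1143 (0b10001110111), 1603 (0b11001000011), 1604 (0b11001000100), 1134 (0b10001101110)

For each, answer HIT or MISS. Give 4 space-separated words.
vaddr=1143: (4,3) not in TLB -> MISS, insert
vaddr=1603: (6,2) not in TLB -> MISS, insert
vaddr=1604: (6,2) in TLB -> HIT
vaddr=1134: (4,3) in TLB -> HIT

Answer: MISS MISS HIT HIT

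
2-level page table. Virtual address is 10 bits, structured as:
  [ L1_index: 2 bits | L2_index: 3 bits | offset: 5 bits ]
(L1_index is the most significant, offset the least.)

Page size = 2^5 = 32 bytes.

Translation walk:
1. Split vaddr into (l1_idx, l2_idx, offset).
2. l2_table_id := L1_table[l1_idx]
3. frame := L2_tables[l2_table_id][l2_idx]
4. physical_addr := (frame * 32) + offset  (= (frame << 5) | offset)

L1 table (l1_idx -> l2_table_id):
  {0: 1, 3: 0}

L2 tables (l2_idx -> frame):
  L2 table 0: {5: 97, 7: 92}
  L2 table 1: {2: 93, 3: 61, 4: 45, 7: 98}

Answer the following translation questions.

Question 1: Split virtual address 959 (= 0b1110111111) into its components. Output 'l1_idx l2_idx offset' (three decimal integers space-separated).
vaddr = 959 = 0b1110111111
  top 2 bits -> l1_idx = 3
  next 3 bits -> l2_idx = 5
  bottom 5 bits -> offset = 31

Answer: 3 5 31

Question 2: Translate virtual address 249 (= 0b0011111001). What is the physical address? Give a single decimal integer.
vaddr = 249 = 0b0011111001
Split: l1_idx=0, l2_idx=7, offset=25
L1[0] = 1
L2[1][7] = 98
paddr = 98 * 32 + 25 = 3161

Answer: 3161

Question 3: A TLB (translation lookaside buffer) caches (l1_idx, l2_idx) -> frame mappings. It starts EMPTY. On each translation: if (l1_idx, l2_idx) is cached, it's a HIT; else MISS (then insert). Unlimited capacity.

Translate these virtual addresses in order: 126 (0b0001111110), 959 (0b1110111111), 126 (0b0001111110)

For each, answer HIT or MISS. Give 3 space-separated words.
Answer: MISS MISS HIT

Derivation:
vaddr=126: (0,3) not in TLB -> MISS, insert
vaddr=959: (3,5) not in TLB -> MISS, insert
vaddr=126: (0,3) in TLB -> HIT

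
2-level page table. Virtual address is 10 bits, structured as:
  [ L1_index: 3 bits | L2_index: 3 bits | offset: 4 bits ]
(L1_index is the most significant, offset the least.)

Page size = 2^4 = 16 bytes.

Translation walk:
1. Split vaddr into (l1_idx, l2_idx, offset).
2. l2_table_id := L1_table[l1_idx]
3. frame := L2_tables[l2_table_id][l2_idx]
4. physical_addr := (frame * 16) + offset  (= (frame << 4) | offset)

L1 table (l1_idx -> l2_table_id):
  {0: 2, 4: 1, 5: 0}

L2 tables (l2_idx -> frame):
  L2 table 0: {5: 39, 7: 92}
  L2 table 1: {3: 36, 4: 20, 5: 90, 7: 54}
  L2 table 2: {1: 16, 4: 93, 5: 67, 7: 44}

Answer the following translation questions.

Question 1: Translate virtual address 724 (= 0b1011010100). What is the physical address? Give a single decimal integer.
vaddr = 724 = 0b1011010100
Split: l1_idx=5, l2_idx=5, offset=4
L1[5] = 0
L2[0][5] = 39
paddr = 39 * 16 + 4 = 628

Answer: 628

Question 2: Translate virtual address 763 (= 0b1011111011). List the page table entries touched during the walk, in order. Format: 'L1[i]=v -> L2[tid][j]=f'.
Answer: L1[5]=0 -> L2[0][7]=92

Derivation:
vaddr = 763 = 0b1011111011
Split: l1_idx=5, l2_idx=7, offset=11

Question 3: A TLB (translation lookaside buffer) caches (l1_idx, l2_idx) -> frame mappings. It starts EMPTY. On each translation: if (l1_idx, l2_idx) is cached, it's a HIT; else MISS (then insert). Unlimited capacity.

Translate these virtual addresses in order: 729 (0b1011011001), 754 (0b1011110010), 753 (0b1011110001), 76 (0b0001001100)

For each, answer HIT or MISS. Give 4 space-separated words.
Answer: MISS MISS HIT MISS

Derivation:
vaddr=729: (5,5) not in TLB -> MISS, insert
vaddr=754: (5,7) not in TLB -> MISS, insert
vaddr=753: (5,7) in TLB -> HIT
vaddr=76: (0,4) not in TLB -> MISS, insert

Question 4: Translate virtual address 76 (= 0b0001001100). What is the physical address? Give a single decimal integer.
Answer: 1500

Derivation:
vaddr = 76 = 0b0001001100
Split: l1_idx=0, l2_idx=4, offset=12
L1[0] = 2
L2[2][4] = 93
paddr = 93 * 16 + 12 = 1500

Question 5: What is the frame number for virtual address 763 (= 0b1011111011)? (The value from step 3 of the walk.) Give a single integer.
vaddr = 763: l1_idx=5, l2_idx=7
L1[5] = 0; L2[0][7] = 92

Answer: 92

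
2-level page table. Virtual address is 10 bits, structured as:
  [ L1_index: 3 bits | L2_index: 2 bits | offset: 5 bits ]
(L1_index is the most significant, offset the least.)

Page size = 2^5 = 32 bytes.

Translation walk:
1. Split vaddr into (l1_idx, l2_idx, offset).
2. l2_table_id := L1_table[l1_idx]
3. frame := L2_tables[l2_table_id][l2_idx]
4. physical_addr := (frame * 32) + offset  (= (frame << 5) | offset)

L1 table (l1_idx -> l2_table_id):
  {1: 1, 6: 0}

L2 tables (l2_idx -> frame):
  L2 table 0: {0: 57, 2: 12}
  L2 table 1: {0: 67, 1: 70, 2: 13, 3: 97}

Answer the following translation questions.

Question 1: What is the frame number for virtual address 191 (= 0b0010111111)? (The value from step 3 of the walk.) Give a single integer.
Answer: 70

Derivation:
vaddr = 191: l1_idx=1, l2_idx=1
L1[1] = 1; L2[1][1] = 70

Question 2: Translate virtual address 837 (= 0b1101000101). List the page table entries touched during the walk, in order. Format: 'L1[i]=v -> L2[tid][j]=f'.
Answer: L1[6]=0 -> L2[0][2]=12

Derivation:
vaddr = 837 = 0b1101000101
Split: l1_idx=6, l2_idx=2, offset=5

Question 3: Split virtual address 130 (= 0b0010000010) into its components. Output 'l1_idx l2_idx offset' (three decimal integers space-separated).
vaddr = 130 = 0b0010000010
  top 3 bits -> l1_idx = 1
  next 2 bits -> l2_idx = 0
  bottom 5 bits -> offset = 2

Answer: 1 0 2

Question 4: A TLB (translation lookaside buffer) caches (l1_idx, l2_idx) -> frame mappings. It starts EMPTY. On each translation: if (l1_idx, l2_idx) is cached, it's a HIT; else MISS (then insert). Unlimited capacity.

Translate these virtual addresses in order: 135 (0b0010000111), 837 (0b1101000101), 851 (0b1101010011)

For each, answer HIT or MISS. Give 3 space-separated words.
Answer: MISS MISS HIT

Derivation:
vaddr=135: (1,0) not in TLB -> MISS, insert
vaddr=837: (6,2) not in TLB -> MISS, insert
vaddr=851: (6,2) in TLB -> HIT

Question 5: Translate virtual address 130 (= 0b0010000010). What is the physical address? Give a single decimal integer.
Answer: 2146

Derivation:
vaddr = 130 = 0b0010000010
Split: l1_idx=1, l2_idx=0, offset=2
L1[1] = 1
L2[1][0] = 67
paddr = 67 * 32 + 2 = 2146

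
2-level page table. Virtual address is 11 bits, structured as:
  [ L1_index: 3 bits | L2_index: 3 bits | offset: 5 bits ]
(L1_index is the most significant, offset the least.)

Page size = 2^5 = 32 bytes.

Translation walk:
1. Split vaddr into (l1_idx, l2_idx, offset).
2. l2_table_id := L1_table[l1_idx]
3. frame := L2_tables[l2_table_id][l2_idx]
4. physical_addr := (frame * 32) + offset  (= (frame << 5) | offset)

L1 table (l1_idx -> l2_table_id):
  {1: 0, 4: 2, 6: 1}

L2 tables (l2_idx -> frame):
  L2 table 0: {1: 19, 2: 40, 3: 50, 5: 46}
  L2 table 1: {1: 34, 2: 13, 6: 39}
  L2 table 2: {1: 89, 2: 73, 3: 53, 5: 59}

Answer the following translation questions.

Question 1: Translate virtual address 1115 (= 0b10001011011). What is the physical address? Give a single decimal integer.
Answer: 2363

Derivation:
vaddr = 1115 = 0b10001011011
Split: l1_idx=4, l2_idx=2, offset=27
L1[4] = 2
L2[2][2] = 73
paddr = 73 * 32 + 27 = 2363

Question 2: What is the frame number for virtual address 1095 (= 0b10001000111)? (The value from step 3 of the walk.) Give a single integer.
vaddr = 1095: l1_idx=4, l2_idx=2
L1[4] = 2; L2[2][2] = 73

Answer: 73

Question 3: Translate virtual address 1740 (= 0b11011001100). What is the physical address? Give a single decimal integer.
Answer: 1260

Derivation:
vaddr = 1740 = 0b11011001100
Split: l1_idx=6, l2_idx=6, offset=12
L1[6] = 1
L2[1][6] = 39
paddr = 39 * 32 + 12 = 1260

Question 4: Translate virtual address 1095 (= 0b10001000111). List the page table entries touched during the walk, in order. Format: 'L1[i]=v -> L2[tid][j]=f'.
Answer: L1[4]=2 -> L2[2][2]=73

Derivation:
vaddr = 1095 = 0b10001000111
Split: l1_idx=4, l2_idx=2, offset=7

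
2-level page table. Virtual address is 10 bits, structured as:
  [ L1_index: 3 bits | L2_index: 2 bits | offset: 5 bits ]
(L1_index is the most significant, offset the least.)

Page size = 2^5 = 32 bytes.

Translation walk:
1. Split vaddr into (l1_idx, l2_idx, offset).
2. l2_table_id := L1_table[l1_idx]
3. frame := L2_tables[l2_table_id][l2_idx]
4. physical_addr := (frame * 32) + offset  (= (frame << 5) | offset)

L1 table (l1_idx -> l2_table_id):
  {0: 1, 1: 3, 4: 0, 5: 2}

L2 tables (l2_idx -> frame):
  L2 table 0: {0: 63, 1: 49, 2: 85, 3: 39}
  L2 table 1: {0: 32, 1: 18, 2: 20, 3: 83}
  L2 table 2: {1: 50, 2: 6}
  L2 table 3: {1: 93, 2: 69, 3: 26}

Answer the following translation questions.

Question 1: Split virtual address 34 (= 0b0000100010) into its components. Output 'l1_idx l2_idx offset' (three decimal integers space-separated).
vaddr = 34 = 0b0000100010
  top 3 bits -> l1_idx = 0
  next 2 bits -> l2_idx = 1
  bottom 5 bits -> offset = 2

Answer: 0 1 2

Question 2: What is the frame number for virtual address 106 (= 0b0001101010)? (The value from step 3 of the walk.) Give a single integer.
vaddr = 106: l1_idx=0, l2_idx=3
L1[0] = 1; L2[1][3] = 83

Answer: 83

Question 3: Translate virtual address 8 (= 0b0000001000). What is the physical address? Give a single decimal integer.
vaddr = 8 = 0b0000001000
Split: l1_idx=0, l2_idx=0, offset=8
L1[0] = 1
L2[1][0] = 32
paddr = 32 * 32 + 8 = 1032

Answer: 1032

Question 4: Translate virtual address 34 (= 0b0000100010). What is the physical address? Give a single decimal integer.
vaddr = 34 = 0b0000100010
Split: l1_idx=0, l2_idx=1, offset=2
L1[0] = 1
L2[1][1] = 18
paddr = 18 * 32 + 2 = 578

Answer: 578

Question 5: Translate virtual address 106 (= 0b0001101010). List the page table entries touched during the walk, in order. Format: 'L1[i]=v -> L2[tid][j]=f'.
Answer: L1[0]=1 -> L2[1][3]=83

Derivation:
vaddr = 106 = 0b0001101010
Split: l1_idx=0, l2_idx=3, offset=10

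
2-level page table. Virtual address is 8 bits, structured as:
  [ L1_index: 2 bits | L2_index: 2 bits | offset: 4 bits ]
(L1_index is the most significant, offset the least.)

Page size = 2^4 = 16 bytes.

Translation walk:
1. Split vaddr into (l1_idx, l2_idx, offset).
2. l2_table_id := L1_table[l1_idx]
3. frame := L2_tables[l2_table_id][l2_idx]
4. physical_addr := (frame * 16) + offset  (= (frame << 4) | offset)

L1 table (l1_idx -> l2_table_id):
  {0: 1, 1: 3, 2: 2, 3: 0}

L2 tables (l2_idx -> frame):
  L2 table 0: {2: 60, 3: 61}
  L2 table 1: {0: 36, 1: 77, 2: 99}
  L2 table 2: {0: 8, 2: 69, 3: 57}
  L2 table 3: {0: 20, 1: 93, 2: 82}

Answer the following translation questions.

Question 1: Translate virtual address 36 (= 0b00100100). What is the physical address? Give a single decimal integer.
Answer: 1588

Derivation:
vaddr = 36 = 0b00100100
Split: l1_idx=0, l2_idx=2, offset=4
L1[0] = 1
L2[1][2] = 99
paddr = 99 * 16 + 4 = 1588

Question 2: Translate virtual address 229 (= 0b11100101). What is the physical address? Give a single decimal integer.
vaddr = 229 = 0b11100101
Split: l1_idx=3, l2_idx=2, offset=5
L1[3] = 0
L2[0][2] = 60
paddr = 60 * 16 + 5 = 965

Answer: 965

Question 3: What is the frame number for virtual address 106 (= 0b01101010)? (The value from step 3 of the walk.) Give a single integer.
Answer: 82

Derivation:
vaddr = 106: l1_idx=1, l2_idx=2
L1[1] = 3; L2[3][2] = 82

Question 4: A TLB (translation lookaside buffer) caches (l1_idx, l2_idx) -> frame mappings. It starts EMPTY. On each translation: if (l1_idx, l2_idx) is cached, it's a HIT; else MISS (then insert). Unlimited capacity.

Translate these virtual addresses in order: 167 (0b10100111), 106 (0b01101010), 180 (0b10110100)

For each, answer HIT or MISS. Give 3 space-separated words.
vaddr=167: (2,2) not in TLB -> MISS, insert
vaddr=106: (1,2) not in TLB -> MISS, insert
vaddr=180: (2,3) not in TLB -> MISS, insert

Answer: MISS MISS MISS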